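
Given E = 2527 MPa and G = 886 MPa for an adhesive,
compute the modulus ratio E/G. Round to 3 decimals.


E/G ratio = 2527 / 886 = 2.852

2.852


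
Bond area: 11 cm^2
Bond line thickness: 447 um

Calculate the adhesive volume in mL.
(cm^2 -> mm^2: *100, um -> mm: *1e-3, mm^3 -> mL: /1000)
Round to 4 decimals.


V = 11*100 * 447*1e-3 / 1000
= 0.4917 mL

0.4917


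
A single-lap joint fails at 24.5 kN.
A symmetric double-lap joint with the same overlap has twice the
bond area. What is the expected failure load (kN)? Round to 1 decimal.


Double-lap load = 2 * 24.5 = 49.0 kN

49.0


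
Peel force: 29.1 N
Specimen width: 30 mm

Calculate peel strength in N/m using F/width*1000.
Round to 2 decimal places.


Peel strength = 29.1 / 30 * 1000 = 970.00 N/m

970.00


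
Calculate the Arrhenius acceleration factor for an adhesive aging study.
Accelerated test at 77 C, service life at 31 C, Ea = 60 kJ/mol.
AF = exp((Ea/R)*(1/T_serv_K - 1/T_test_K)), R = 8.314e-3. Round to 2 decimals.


T_test = 350.15 K, T_serv = 304.15 K
Ea/R = 60 / 0.008314 = 7216.74
AF = exp(7216.74 * (1/304.15 - 1/350.15))
= 22.58

22.58


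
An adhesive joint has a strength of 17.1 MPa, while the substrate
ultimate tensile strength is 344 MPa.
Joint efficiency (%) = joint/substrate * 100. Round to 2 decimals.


Efficiency = 17.1 / 344 * 100
= 4.97%

4.97


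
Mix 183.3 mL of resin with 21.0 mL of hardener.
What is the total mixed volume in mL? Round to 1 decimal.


Total = 183.3 + 21.0 = 204.3 mL

204.3


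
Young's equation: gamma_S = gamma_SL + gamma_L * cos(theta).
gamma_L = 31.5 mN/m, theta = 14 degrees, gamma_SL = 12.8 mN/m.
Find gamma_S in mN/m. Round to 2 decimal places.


cos(14 deg) = 0.970296
gamma_S = 12.8 + 31.5 * 0.970296
= 43.36 mN/m

43.36


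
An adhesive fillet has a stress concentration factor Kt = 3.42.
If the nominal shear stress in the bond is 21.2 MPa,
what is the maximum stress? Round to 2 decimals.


Max stress = 21.2 * 3.42 = 72.50 MPa

72.50


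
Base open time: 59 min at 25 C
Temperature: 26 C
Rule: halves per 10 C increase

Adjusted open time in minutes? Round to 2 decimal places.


Acceleration = 2^((26-25)/10) = 1.0718
Open time = 59 / 1.0718 = 55.05 min

55.05


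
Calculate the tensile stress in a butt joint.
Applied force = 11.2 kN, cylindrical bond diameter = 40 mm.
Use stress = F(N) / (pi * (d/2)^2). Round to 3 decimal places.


A = pi * 20.0^2 = 1256.6371 mm^2
sigma = 11200.0 / 1256.6371 = 8.913 MPa

8.913


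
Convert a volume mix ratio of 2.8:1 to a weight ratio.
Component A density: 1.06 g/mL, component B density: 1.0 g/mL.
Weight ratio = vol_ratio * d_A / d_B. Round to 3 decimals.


= 2.8 * 1.06 / 1.0 = 2.968

2.968


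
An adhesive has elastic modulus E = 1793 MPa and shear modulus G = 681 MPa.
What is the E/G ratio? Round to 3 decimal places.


E/G = 1793 / 681 = 2.633

2.633


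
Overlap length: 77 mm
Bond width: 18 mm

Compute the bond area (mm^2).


Bond area = 77 * 18 = 1386 mm^2

1386


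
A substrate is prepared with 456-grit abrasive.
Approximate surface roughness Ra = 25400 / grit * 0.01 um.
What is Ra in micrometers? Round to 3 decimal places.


Ra = 25400 / 456 * 0.01 = 0.557 um

0.557


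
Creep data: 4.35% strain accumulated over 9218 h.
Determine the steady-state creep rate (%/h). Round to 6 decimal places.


Rate = 4.35 / 9218 = 0.000472 %/h

0.000472


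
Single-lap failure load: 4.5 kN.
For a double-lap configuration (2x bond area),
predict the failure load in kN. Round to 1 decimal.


Failure load = 4.5 * 2 = 9.0 kN

9.0


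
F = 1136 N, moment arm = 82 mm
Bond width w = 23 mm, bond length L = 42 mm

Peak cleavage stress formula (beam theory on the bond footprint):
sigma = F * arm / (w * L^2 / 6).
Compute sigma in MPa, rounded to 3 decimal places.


sigma = (1136 * 82) / (23 * 1764 / 6)
= 93152 * 6 / 40572
= 558912 / 40572
= 13.776 MPa

13.776


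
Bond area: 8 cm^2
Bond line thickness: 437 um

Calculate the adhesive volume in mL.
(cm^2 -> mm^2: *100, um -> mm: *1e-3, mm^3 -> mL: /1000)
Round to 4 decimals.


V = 8*100 * 437*1e-3 / 1000
= 0.3496 mL

0.3496


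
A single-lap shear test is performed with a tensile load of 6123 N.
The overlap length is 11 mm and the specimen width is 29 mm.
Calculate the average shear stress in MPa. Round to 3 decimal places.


Shear stress = F / (overlap * width)
= 6123 / (11 * 29)
= 6123 / 319
= 19.194 MPa

19.194


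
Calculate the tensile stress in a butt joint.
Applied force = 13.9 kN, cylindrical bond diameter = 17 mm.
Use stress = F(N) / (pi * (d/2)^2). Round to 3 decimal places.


A = pi * 8.5^2 = 226.9801 mm^2
sigma = 13900.0 / 226.9801 = 61.239 MPa

61.239


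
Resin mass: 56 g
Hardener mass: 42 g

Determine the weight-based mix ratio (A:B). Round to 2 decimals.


Ratio = 56 / 42 = 1.33

1.33


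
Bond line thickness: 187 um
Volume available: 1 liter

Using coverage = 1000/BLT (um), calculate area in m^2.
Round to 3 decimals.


1 L = 1e6 mm^3, thickness = 187 um = 0.187 mm
Area = 1e6 / 0.187 mm^2 = (1e6 / 0.187) / 1e6 m^2 = 1000 / 187 m^2
= 5.348 m^2

5.348


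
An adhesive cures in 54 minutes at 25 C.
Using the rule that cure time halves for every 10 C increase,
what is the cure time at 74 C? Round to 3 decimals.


Factor = 2^((74 - 25) / 10) = 29.8571
Cure time = 54 / 29.8571
= 1.809 minutes

1.809


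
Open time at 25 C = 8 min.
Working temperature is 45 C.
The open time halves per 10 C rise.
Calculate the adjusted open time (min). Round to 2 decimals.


factor = 2^((45 - 25) / 10) = 4.0000
ot = 8 / 4.0000 = 2.00 min

2.00


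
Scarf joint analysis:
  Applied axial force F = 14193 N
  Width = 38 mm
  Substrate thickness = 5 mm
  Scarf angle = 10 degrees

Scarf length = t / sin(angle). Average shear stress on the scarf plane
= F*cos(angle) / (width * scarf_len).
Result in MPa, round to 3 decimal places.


Scarf length = 5 / sin(10 deg) = 28.7939 mm
cos(10 deg) = 0.984808
Shear = 14193 * 0.984808 / (38 * 28.7939)
= 12.774 MPa

12.774


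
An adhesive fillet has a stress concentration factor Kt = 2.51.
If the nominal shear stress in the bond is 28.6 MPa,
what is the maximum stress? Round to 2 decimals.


Max stress = 28.6 * 2.51 = 71.79 MPa

71.79


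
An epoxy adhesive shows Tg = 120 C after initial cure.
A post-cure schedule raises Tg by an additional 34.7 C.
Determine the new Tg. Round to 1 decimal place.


New Tg = 120 + 34.7
= 154.7 C

154.7


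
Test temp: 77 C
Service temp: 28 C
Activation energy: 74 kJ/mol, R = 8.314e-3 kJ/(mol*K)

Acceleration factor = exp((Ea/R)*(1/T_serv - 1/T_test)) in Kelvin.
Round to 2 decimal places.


AF = exp((74/0.008314)*(1/301.15 - 1/350.15))
= 62.55

62.55


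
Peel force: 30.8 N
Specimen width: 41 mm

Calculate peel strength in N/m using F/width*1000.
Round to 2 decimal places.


Peel strength = 30.8 / 41 * 1000 = 751.22 N/m

751.22


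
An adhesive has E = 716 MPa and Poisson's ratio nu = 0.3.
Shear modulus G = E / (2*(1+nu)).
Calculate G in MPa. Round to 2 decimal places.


G = 716 / (2*(1+0.3))
= 716 / 2.60
= 275.38 MPa

275.38


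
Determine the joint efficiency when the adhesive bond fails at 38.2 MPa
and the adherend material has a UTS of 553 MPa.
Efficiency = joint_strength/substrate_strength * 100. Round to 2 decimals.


Joint efficiency = 38.2 / 553 * 100
= 6.91%

6.91


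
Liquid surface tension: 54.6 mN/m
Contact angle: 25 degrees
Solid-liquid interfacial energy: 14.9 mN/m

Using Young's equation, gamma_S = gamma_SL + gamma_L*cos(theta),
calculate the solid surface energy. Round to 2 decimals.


gamma_S = 14.9 + 54.6 * cos(25)
= 64.38 mN/m

64.38


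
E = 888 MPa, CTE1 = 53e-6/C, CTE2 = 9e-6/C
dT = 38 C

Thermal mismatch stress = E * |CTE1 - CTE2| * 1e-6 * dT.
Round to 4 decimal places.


= 888 * 44e-6 * 38
= 1.4847 MPa

1.4847


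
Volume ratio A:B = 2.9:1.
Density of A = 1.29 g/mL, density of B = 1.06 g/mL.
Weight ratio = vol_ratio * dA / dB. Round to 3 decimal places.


Wt ratio = 2.9 * 1.29 / 1.06
= 3.529

3.529


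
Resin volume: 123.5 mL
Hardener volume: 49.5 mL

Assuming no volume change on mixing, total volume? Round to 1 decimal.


V_total = 123.5 + 49.5 = 173.0 mL

173.0


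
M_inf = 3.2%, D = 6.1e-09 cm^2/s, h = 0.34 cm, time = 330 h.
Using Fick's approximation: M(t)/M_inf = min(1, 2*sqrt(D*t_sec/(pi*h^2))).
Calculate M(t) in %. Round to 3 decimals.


t = 1188000 s
ratio = min(1, 2*sqrt(6.1e-09*1188000/(pi*0.1156)))
= 0.282520
M(t) = 3.2 * 0.282520 = 0.904%

0.904


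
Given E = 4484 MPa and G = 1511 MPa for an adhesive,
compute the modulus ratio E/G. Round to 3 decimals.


E/G ratio = 4484 / 1511 = 2.968

2.968


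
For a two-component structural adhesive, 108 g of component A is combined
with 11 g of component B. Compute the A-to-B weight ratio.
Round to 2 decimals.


Weight ratio A:B = 108 / 11
= 9.82

9.82


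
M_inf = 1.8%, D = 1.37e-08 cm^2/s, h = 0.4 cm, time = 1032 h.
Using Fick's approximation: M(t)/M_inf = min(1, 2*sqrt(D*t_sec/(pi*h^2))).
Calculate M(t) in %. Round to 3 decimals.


t = 3715200 s
ratio = min(1, 2*sqrt(1.37e-08*3715200/(pi*0.1600)))
= 0.636424
M(t) = 1.8 * 0.636424 = 1.146%

1.146


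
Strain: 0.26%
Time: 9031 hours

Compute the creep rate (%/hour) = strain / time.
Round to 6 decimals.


Creep rate = 0.26 / 9031
= 0.000029 %/h

0.000029


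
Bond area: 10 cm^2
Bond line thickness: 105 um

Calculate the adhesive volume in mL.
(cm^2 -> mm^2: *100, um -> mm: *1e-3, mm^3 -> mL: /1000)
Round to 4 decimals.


V = 10*100 * 105*1e-3 / 1000
= 0.1050 mL

0.1050


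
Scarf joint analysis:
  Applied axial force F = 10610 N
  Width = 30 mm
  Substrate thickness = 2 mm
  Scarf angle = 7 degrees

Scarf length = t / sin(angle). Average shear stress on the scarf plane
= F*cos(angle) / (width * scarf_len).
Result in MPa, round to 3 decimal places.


Scarf length = 2 / sin(7 deg) = 16.4110 mm
cos(7 deg) = 0.992546
Shear = 10610 * 0.992546 / (30 * 16.4110)
= 21.390 MPa

21.390


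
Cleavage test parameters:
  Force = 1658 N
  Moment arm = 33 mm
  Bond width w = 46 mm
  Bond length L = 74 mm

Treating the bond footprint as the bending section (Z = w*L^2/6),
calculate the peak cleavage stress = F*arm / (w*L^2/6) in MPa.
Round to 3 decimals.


M = 1658 * 33 = 54714 N*mm
Z = 46 * 74^2 / 6 = 251896 / 6 mm^3
sigma = M / Z = 6 * 54714 / 251896 = 328284 / 251896
= 1.303 MPa

1.303


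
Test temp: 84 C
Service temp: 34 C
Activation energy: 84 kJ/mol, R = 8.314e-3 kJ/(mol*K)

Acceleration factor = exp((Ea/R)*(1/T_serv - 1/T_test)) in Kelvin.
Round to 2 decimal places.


AF = exp((84/0.008314)*(1/307.15 - 1/357.15))
= 99.99

99.99


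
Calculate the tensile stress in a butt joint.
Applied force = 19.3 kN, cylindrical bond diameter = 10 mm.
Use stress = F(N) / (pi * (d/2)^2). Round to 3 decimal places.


A = pi * 5.0^2 = 78.5398 mm^2
sigma = 19300.0 / 78.5398 = 245.735 MPa

245.735


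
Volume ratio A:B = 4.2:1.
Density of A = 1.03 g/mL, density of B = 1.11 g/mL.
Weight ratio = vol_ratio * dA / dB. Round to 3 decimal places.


Wt ratio = 4.2 * 1.03 / 1.11
= 3.897

3.897


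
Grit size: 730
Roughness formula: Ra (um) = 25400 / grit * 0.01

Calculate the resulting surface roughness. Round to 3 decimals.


Ra = 25400 / 730 * 0.01
= 0.348 um

0.348


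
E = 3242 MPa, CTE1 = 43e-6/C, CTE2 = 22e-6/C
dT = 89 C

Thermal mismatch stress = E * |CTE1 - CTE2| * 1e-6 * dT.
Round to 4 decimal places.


= 3242 * 21e-6 * 89
= 6.0593 MPa

6.0593


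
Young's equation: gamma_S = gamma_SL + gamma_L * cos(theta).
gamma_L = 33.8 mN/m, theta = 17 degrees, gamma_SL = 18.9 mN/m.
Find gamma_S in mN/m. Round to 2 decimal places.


cos(17 deg) = 0.956305
gamma_S = 18.9 + 33.8 * 0.956305
= 51.22 mN/m

51.22


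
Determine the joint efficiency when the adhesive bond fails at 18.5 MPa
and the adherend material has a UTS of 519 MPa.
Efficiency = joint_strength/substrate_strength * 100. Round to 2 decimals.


Joint efficiency = 18.5 / 519 * 100
= 3.56%

3.56


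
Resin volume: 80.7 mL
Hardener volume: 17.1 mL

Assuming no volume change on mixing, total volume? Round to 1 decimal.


V_total = 80.7 + 17.1 = 97.8 mL

97.8


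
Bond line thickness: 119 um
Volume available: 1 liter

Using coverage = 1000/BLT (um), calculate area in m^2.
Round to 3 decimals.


1 L = 1e6 mm^3, thickness = 119 um = 0.119 mm
Area = 1e6 / 0.119 mm^2 = (1e6 / 0.119) / 1e6 m^2 = 1000 / 119 m^2
= 8.403 m^2

8.403


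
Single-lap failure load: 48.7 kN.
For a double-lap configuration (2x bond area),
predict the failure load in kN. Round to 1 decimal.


Failure load = 48.7 * 2 = 97.4 kN

97.4


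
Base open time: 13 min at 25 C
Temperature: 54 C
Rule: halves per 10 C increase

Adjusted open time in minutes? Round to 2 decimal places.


Acceleration = 2^((54-25)/10) = 7.4643
Open time = 13 / 7.4643 = 1.74 min

1.74


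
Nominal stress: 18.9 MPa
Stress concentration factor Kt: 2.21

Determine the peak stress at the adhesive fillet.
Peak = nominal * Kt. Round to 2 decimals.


Peak stress = 18.9 * 2.21
= 41.77 MPa

41.77


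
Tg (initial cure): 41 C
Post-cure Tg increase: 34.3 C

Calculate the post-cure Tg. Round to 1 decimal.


Post-cure Tg = 41 + 34.3 = 75.3 C

75.3


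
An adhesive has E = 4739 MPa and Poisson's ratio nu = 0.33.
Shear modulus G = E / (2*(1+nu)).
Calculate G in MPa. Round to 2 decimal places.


G = 4739 / (2*(1+0.33))
= 4739 / 2.66
= 1781.58 MPa

1781.58


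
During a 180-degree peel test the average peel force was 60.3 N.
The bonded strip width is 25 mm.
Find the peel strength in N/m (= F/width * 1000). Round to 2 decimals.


Peel strength = F/width * 1000
= 60.3 / 25 * 1000
= 2412.00 N/m

2412.00


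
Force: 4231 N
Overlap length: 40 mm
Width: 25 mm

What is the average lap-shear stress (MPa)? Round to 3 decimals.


Average shear stress = F / (overlap * width)
= 4231 / (40 * 25)
= 4.231 MPa

4.231


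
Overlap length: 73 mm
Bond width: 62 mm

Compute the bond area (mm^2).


Bond area = 73 * 62 = 4526 mm^2

4526


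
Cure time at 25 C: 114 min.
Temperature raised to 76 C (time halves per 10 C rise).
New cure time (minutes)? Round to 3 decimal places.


Acceleration factor = 2^(51/10) = 34.2968
New time = 114 / 34.2968 = 3.324 min

3.324


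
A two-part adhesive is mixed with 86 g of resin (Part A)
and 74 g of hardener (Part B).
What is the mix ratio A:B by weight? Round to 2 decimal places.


Mix ratio = mass_A / mass_B
= 86 / 74
= 1.16

1.16


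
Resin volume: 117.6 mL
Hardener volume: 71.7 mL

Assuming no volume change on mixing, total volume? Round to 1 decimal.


V_total = 117.6 + 71.7 = 189.3 mL

189.3


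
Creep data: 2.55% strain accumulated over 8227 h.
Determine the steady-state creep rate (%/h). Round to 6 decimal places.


Rate = 2.55 / 8227 = 0.000310 %/h

0.000310


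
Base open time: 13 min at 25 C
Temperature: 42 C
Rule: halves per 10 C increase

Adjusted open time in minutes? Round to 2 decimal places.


Acceleration = 2^((42-25)/10) = 3.2490
Open time = 13 / 3.2490 = 4.00 min

4.00


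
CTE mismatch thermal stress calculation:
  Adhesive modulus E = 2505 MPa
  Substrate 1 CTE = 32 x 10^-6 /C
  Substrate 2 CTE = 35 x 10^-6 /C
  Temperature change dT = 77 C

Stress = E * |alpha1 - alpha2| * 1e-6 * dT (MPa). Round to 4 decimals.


delta_alpha = |32 - 35| = 3 x 10^-6/C
Stress = 2505 * 3e-6 * 77
= 0.5787 MPa

0.5787


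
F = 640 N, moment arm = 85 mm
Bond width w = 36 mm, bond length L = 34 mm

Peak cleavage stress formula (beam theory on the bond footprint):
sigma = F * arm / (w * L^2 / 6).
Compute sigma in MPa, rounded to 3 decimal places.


sigma = (640 * 85) / (36 * 1156 / 6)
= 54400 * 6 / 41616
= 326400 / 41616
= 7.843 MPa

7.843


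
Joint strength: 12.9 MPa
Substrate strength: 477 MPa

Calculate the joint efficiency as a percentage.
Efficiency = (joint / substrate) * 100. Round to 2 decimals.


Efficiency = (12.9 / 477) * 100 = 2.70%

2.70


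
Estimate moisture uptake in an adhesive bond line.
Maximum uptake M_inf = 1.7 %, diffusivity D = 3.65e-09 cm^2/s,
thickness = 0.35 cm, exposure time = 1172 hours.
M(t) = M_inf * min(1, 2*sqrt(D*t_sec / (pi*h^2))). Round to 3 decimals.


Convert time: 1172 h = 4219200 s
ratio = min(1, 2*sqrt(3.65e-09*4219200/(pi*0.35^2)))
= 0.400082
M(t) = 1.7 * 0.400082 = 0.680%

0.680


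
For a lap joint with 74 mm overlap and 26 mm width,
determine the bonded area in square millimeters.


Area = 74 * 26 = 1924 mm^2

1924


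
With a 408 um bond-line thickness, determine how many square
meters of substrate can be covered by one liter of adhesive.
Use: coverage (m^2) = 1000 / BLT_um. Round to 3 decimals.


Coverage = 1000 / 408 = 2.451 m^2

2.451


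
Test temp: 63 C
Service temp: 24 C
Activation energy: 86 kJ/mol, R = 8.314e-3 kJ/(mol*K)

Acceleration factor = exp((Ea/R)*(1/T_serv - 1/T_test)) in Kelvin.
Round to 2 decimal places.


AF = exp((86/0.008314)*(1/297.15 - 1/336.15))
= 56.75

56.75


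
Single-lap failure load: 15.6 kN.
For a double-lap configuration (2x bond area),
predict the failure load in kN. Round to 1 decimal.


Failure load = 15.6 * 2 = 31.2 kN

31.2


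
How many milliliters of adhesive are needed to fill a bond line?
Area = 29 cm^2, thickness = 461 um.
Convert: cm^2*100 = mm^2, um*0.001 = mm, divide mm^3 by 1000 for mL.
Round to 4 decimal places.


= (29 * 100) * (461 * 0.001) / 1000
= 1.3369 mL

1.3369


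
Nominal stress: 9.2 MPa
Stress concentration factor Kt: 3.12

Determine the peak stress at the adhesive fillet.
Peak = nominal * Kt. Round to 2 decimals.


Peak stress = 9.2 * 3.12
= 28.70 MPa

28.70


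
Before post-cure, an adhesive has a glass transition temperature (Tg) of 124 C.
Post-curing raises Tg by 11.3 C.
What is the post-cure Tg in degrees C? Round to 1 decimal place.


Tg_post = Tg_base + delta_Tg
= 124 + 11.3
= 135.3 C

135.3


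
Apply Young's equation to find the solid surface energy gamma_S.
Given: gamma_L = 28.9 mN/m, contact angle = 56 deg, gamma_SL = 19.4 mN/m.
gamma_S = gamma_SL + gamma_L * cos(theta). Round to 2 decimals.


theta_rad = 56 * pi/180 = 0.977384
gamma_S = 19.4 + 28.9 * cos(0.977384)
= 35.56 mN/m

35.56


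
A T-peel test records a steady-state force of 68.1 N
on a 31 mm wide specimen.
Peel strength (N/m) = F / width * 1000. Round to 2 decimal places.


Peel strength = 68.1 / 31 * 1000
= 2196.77 N/m

2196.77


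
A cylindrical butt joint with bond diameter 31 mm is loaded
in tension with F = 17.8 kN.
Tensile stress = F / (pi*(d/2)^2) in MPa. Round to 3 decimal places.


Area = pi * (31/2)^2 = 754.7676 mm^2
Stress = 17.8*1000 / 754.7676
= 23.583 MPa

23.583


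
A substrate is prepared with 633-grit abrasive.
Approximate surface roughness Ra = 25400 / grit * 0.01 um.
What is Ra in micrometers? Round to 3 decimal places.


Ra = 25400 / 633 * 0.01 = 0.401 um

0.401


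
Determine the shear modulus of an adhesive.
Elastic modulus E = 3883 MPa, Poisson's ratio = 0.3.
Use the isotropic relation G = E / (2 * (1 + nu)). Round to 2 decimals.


G = 3883 / (2*(1+0.3)) = 3883 / 2.60
= 1493.46 MPa

1493.46


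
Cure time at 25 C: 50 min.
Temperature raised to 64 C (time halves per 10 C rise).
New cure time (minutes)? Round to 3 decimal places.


Acceleration factor = 2^(39/10) = 14.9285
New time = 50 / 14.9285 = 3.349 min

3.349


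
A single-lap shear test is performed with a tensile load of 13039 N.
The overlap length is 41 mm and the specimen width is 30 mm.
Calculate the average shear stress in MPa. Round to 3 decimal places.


Shear stress = F / (overlap * width)
= 13039 / (41 * 30)
= 13039 / 1230
= 10.601 MPa

10.601


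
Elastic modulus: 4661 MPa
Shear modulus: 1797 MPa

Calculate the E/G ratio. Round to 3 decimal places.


E / G = 4661 / 1797 = 2.594

2.594


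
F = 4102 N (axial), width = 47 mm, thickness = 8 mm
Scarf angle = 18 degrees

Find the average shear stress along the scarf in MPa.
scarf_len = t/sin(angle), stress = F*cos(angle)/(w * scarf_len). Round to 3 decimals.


scarf_len = 8/sin(18 deg) = 25.8885
cos(18 deg) = 0.951057
stress = 4102*0.951057/(47*25.8885) = 3.206 MPa

3.206


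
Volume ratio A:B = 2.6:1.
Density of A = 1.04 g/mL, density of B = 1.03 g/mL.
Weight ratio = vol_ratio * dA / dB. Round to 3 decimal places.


Wt ratio = 2.6 * 1.04 / 1.03
= 2.625

2.625


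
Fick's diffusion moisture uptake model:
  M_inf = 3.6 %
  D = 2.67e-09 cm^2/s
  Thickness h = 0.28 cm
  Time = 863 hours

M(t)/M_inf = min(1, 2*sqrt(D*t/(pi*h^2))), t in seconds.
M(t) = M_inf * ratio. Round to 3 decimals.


t_sec = 863 * 3600 = 3106800
ratio = 2*sqrt(2.67e-09*3106800/(pi*0.28^2))
= min(1, 0.367037)
= 0.367037
M(t) = 3.6 * 0.367037 = 1.321 %

1.321


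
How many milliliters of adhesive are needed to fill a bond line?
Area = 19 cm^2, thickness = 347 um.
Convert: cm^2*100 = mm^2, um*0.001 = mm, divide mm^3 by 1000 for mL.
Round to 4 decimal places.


= (19 * 100) * (347 * 0.001) / 1000
= 0.6593 mL

0.6593


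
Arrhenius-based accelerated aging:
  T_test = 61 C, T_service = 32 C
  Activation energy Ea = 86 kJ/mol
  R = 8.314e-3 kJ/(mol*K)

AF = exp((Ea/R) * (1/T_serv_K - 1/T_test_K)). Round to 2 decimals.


T_test_K = 334.15, T_serv_K = 305.15
AF = exp((86/8.314e-3) * (1/305.15 - 1/334.15))
= 18.95

18.95


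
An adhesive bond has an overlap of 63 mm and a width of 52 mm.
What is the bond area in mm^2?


Bond area = overlap * width
= 63 * 52
= 3276 mm^2

3276


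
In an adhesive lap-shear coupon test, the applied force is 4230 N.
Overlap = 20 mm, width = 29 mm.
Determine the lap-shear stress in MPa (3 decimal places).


stress = F / (overlap * width)
= 4230 / (20 * 29)
= 7.293 MPa

7.293


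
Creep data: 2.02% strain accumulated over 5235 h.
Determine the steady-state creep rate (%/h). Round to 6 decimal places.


Rate = 2.02 / 5235 = 0.000386 %/h

0.000386


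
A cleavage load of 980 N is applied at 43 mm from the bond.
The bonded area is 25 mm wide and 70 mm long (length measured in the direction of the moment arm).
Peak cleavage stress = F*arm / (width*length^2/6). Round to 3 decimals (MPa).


Moment = 980 * 43 = 42140 N*mm
Section modulus = 25 * 4900 / 6 = 122500 / 6 mm^3
Stress = 42140 / (122500 / 6) = 252840 / 122500
= 2.064 MPa

2.064


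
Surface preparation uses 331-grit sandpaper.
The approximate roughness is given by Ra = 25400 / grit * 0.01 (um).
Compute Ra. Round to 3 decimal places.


Ra = 25400 / 331 * 0.01
= 254 / 331
= 0.767 um

0.767


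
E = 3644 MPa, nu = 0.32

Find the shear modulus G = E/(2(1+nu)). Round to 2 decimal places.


G = 3644 / (2 * 1.32)
= 1380.30 MPa

1380.30


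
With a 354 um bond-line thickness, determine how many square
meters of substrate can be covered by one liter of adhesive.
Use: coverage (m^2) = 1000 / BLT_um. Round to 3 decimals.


Coverage = 1000 / 354 = 2.825 m^2

2.825


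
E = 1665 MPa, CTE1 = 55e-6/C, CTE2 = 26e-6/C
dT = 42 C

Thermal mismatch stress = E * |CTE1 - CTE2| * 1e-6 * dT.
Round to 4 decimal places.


= 1665 * 29e-6 * 42
= 2.0280 MPa

2.0280


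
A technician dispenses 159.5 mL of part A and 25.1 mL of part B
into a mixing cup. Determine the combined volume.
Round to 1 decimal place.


Combined volume = 159.5 + 25.1
= 184.6 mL

184.6


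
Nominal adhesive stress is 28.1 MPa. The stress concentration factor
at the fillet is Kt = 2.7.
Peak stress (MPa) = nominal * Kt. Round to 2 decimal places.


Peak = 28.1 * 2.7 = 75.87 MPa

75.87


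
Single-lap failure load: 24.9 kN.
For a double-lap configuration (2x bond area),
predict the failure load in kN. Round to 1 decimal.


Failure load = 24.9 * 2 = 49.8 kN

49.8


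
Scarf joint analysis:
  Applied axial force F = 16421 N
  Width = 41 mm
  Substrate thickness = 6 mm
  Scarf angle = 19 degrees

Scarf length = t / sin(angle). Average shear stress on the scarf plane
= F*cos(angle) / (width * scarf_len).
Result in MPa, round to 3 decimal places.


Scarf length = 6 / sin(19 deg) = 18.4293 mm
cos(19 deg) = 0.945519
Shear = 16421 * 0.945519 / (41 * 18.4293)
= 20.548 MPa

20.548


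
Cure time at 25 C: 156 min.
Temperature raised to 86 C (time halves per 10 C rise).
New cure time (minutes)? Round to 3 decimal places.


Acceleration factor = 2^(61/10) = 68.5935
New time = 156 / 68.5935 = 2.274 min

2.274


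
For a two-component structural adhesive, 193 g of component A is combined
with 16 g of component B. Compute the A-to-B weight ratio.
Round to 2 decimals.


Weight ratio A:B = 193 / 16
= 12.06

12.06


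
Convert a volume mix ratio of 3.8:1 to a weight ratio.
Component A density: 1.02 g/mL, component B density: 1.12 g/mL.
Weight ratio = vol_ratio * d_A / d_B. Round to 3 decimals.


= 3.8 * 1.02 / 1.12 = 3.461

3.461


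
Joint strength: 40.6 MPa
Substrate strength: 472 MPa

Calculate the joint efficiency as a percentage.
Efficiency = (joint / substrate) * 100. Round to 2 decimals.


Efficiency = (40.6 / 472) * 100 = 8.60%

8.60


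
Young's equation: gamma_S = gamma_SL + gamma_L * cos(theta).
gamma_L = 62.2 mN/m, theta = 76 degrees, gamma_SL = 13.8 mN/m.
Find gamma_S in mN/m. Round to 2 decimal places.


cos(76 deg) = 0.241922
gamma_S = 13.8 + 62.2 * 0.241922
= 28.85 mN/m

28.85


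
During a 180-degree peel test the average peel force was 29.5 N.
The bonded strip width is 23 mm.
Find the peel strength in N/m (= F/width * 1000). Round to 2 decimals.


Peel strength = F/width * 1000
= 29.5 / 23 * 1000
= 1282.61 N/m

1282.61


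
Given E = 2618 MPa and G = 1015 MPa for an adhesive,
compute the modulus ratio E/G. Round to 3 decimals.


E/G ratio = 2618 / 1015 = 2.579

2.579


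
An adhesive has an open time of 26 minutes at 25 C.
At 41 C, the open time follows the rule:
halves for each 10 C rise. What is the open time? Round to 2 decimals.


Factor = 2^((41-25)/10) = 3.0314
Open time = 26 / 3.0314 = 8.58 min

8.58


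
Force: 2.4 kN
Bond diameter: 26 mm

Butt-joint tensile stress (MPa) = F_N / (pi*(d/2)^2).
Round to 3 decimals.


F_N = 2.4 * 1000 = 2400.0 N
A = pi*(13.0)^2 = 530.9292 mm^2
stress = 2400.0 / 530.9292 = 4.520 MPa

4.520


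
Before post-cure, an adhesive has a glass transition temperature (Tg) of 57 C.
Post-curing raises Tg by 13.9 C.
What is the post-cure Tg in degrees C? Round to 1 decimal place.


Tg_post = Tg_base + delta_Tg
= 57 + 13.9
= 70.9 C

70.9


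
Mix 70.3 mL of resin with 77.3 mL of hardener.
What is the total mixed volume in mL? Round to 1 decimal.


Total = 70.3 + 77.3 = 147.6 mL

147.6


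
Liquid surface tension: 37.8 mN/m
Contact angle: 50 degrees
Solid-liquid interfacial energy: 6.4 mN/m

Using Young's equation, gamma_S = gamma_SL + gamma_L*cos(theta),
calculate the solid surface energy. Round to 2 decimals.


gamma_S = 6.4 + 37.8 * cos(50)
= 30.70 mN/m

30.70


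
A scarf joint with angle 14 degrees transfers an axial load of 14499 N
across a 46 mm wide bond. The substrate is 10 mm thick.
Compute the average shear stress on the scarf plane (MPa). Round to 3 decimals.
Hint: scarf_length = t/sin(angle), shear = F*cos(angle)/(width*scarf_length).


scarf_length = 10 / sin(14 deg) = 41.3357 mm
cos(14 deg) = 0.970296
shear stress = 14499 * 0.970296 / (46 * 41.3357)
= 7.399 MPa

7.399


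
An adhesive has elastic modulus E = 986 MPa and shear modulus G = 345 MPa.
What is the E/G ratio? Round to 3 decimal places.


E/G = 986 / 345 = 2.858

2.858


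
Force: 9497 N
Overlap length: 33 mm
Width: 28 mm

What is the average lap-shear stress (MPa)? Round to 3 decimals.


Average shear stress = F / (overlap * width)
= 9497 / (33 * 28)
= 10.278 MPa

10.278


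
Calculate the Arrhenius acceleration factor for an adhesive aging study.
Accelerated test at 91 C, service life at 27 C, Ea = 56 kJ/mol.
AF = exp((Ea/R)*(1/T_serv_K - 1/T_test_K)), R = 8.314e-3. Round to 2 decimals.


T_test = 364.15 K, T_serv = 300.15 K
Ea/R = 56 / 0.008314 = 6735.63
AF = exp(6735.63 * (1/300.15 - 1/364.15))
= 51.63

51.63


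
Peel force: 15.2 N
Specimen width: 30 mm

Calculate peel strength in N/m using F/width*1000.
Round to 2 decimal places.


Peel strength = 15.2 / 30 * 1000 = 506.67 N/m

506.67


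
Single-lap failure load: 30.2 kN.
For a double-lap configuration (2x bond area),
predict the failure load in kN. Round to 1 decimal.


Failure load = 30.2 * 2 = 60.4 kN

60.4


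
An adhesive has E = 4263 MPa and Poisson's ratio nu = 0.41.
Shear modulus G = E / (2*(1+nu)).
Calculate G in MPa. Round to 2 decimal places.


G = 4263 / (2*(1+0.41))
= 4263 / 2.82
= 1511.70 MPa

1511.70


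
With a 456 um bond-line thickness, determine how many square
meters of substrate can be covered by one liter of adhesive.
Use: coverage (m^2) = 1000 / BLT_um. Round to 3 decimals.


Coverage = 1000 / 456 = 2.193 m^2

2.193


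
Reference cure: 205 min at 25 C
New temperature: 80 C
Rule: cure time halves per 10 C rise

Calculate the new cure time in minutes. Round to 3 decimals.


factor = 2^((80-25)/10) = 45.2548
t_new = 205 / 45.2548 = 4.530 min

4.530


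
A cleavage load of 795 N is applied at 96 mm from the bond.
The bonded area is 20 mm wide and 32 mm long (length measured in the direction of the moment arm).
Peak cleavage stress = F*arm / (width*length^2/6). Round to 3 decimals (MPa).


Moment = 795 * 96 = 76320 N*mm
Section modulus = 20 * 1024 / 6 = 20480 / 6 mm^3
Stress = 76320 / (20480 / 6) = 457920 / 20480
= 22.359 MPa

22.359


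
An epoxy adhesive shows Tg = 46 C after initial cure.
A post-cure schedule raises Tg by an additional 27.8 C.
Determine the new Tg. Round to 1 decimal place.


New Tg = 46 + 27.8
= 73.8 C

73.8


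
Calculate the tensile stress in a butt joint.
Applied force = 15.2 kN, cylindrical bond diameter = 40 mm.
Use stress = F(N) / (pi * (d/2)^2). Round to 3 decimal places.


A = pi * 20.0^2 = 1256.6371 mm^2
sigma = 15200.0 / 1256.6371 = 12.096 MPa

12.096


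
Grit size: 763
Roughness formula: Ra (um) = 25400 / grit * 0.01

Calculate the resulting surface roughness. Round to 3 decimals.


Ra = 25400 / 763 * 0.01
= 0.333 um

0.333


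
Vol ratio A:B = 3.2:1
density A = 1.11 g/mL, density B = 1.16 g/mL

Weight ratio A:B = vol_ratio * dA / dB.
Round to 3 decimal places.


Weight ratio = 3.2 * 1.11 / 1.16
= 3.062

3.062


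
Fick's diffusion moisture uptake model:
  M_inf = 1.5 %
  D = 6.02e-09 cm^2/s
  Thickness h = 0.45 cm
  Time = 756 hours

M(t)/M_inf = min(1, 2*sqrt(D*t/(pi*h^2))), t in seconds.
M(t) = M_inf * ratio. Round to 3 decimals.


t_sec = 756 * 3600 = 2721600
ratio = 2*sqrt(6.02e-09*2721600/(pi*0.45^2))
= min(1, 0.320961)
= 0.320961
M(t) = 1.5 * 0.320961 = 0.481 %

0.481


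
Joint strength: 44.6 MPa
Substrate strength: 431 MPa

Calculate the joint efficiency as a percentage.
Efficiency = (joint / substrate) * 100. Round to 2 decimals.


Efficiency = (44.6 / 431) * 100 = 10.35%

10.35


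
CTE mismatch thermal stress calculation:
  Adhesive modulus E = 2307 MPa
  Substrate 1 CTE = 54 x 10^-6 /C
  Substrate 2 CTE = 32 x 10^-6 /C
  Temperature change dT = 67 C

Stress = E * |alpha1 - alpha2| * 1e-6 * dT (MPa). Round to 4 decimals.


delta_alpha = |54 - 32| = 22 x 10^-6/C
Stress = 2307 * 22e-6 * 67
= 3.4005 MPa

3.4005


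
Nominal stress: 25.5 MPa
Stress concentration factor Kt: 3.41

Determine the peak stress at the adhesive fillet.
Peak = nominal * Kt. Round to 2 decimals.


Peak stress = 25.5 * 3.41
= 86.96 MPa

86.96


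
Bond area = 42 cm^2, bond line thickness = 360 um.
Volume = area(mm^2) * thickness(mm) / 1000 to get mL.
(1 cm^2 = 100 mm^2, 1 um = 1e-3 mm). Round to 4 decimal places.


area_mm2 = 42 * 100 = 4200
blt_mm = 360 * 1e-3 = 0.36
vol_mm3 = 4200 * 0.36 = 1512.0
vol_mL = 1512.0 / 1000 = 1.5120 mL

1.5120


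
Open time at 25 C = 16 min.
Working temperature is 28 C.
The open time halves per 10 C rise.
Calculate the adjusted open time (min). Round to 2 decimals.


factor = 2^((28 - 25) / 10) = 1.2311
ot = 16 / 1.2311 = 13.00 min

13.00


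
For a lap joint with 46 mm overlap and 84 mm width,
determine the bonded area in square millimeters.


Area = 46 * 84 = 3864 mm^2

3864


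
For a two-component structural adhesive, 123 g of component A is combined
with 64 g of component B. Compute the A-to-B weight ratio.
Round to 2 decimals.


Weight ratio A:B = 123 / 64
= 1.92

1.92


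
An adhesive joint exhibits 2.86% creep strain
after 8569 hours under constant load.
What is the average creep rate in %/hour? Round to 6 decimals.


Creep rate = strain / time
= 2.86 / 8569
= 0.000334 %/h

0.000334


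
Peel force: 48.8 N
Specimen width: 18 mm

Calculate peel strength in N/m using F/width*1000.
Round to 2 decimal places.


Peel strength = 48.8 / 18 * 1000 = 2711.11 N/m

2711.11


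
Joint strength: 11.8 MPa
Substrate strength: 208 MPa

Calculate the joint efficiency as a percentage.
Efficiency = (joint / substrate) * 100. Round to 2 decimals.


Efficiency = (11.8 / 208) * 100 = 5.67%

5.67


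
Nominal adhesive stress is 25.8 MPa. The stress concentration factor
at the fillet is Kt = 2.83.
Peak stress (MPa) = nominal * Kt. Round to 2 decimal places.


Peak = 25.8 * 2.83 = 73.01 MPa

73.01


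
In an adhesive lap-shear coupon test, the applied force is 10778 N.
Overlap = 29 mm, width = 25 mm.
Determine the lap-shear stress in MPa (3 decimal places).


stress = F / (overlap * width)
= 10778 / (29 * 25)
= 14.866 MPa

14.866


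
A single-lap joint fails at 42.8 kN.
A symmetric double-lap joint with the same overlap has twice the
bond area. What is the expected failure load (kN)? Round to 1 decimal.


Double-lap load = 2 * 42.8 = 85.6 kN

85.6


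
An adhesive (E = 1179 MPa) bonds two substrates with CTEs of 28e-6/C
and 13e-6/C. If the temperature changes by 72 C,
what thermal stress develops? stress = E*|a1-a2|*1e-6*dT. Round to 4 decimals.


Stress = 1179 * |28 - 13| * 1e-6 * 72
= 1.2733 MPa

1.2733


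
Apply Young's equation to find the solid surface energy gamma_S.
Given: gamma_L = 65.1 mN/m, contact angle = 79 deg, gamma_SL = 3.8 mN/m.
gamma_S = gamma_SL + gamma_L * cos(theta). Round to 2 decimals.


theta_rad = 79 * pi/180 = 1.378810
gamma_S = 3.8 + 65.1 * cos(1.378810)
= 16.22 mN/m

16.22


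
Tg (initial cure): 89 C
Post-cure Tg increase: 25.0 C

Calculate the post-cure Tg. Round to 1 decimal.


Post-cure Tg = 89 + 25.0 = 114.0 C

114.0


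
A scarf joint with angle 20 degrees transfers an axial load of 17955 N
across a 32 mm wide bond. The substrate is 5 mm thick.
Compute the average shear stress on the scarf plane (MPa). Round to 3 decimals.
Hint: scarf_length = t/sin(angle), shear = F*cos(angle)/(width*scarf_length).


scarf_length = 5 / sin(20 deg) = 14.6190 mm
cos(20 deg) = 0.939693
shear stress = 17955 * 0.939693 / (32 * 14.6190)
= 36.066 MPa

36.066


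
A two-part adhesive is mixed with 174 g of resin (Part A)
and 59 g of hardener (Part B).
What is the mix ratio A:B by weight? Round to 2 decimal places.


Mix ratio = mass_A / mass_B
= 174 / 59
= 2.95

2.95


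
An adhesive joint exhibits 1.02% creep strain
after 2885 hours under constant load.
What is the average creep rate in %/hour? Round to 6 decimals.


Creep rate = strain / time
= 1.02 / 2885
= 0.000354 %/h

0.000354


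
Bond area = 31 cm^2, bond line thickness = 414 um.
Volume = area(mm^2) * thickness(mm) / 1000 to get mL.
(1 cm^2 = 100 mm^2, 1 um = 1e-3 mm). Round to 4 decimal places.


area_mm2 = 31 * 100 = 3100
blt_mm = 414 * 1e-3 = 0.414
vol_mm3 = 3100 * 0.414 = 1283.4
vol_mL = 1283.4 / 1000 = 1.2834 mL

1.2834


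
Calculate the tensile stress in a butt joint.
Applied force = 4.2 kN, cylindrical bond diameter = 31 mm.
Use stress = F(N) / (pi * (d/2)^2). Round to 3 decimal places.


A = pi * 15.5^2 = 754.7676 mm^2
sigma = 4200.0 / 754.7676 = 5.565 MPa

5.565


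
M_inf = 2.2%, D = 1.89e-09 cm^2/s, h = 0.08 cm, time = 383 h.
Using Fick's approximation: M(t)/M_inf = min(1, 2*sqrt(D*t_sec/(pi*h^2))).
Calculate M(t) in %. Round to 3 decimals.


t = 1378800 s
ratio = min(1, 2*sqrt(1.89e-09*1378800/(pi*0.0064)))
= 0.720023
M(t) = 2.2 * 0.720023 = 1.584%

1.584


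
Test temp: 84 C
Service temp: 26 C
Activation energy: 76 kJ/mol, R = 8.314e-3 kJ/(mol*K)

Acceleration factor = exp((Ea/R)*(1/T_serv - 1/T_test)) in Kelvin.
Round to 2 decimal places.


AF = exp((76/0.008314)*(1/299.15 - 1/357.15))
= 142.94

142.94


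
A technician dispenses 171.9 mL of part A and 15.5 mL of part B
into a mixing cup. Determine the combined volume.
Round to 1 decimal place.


Combined volume = 171.9 + 15.5
= 187.4 mL

187.4


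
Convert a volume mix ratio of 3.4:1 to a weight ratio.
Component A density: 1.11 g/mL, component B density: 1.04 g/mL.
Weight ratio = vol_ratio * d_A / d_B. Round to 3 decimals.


= 3.4 * 1.11 / 1.04 = 3.629

3.629


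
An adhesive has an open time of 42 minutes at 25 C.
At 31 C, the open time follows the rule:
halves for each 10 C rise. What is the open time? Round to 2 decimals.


Factor = 2^((31-25)/10) = 1.5157
Open time = 42 / 1.5157 = 27.71 min

27.71


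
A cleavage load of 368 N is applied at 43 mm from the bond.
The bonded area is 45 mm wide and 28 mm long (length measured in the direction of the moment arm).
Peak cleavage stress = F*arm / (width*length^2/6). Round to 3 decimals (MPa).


Moment = 368 * 43 = 15824 N*mm
Section modulus = 45 * 784 / 6 = 35280 / 6 mm^3
Stress = 15824 / (35280 / 6) = 94944 / 35280
= 2.691 MPa

2.691


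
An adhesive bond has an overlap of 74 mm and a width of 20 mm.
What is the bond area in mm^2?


Bond area = overlap * width
= 74 * 20
= 1480 mm^2

1480


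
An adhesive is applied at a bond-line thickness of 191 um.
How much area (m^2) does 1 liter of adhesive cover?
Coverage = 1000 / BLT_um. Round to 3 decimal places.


Coverage = 1000 / 191 = 5.236 m^2

5.236


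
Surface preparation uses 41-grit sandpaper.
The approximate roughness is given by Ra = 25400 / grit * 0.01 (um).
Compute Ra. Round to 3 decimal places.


Ra = 25400 / 41 * 0.01
= 254 / 41
= 6.195 um

6.195


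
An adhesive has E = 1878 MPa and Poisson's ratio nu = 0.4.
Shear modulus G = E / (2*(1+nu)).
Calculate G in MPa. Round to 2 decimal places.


G = 1878 / (2*(1+0.4))
= 1878 / 2.80
= 670.71 MPa

670.71


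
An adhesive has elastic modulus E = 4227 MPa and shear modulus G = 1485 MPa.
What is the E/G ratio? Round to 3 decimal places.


E/G = 4227 / 1485 = 2.846

2.846


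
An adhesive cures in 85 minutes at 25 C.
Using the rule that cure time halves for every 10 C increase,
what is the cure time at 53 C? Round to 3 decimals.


Factor = 2^((53 - 25) / 10) = 6.9644
Cure time = 85 / 6.9644
= 12.205 minutes

12.205


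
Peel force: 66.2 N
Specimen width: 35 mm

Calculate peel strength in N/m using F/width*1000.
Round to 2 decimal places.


Peel strength = 66.2 / 35 * 1000 = 1891.43 N/m

1891.43


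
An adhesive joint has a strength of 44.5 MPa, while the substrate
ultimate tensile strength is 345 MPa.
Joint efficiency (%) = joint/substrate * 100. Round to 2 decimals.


Efficiency = 44.5 / 345 * 100
= 12.90%

12.90


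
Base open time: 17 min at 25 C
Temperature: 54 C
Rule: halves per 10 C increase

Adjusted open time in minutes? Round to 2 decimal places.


Acceleration = 2^((54-25)/10) = 7.4643
Open time = 17 / 7.4643 = 2.28 min

2.28


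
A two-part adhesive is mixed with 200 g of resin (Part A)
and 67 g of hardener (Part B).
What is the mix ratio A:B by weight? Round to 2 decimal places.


Mix ratio = mass_A / mass_B
= 200 / 67
= 2.99

2.99


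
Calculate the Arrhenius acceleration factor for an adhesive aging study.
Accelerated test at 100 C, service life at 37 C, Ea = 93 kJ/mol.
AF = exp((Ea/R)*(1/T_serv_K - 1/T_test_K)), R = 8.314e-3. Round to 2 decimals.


T_test = 373.15 K, T_serv = 310.15 K
Ea/R = 93 / 0.008314 = 11185.95
AF = exp(11185.95 * (1/310.15 - 1/373.15))
= 441.06

441.06
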